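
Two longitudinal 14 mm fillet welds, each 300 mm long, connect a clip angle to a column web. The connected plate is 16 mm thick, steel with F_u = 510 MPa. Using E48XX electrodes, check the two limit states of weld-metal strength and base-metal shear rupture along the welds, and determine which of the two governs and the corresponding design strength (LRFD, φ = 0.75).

φR_n ≈ 1280 kN (weld metal governs)

E48XX → F_EXX = 480 MPa.
t_e = 0.707 × 14 = 9.898 mm; L = 600 mm.
Weld metal: φR_n = 0.75 × 0.6 × 480 × 9.898 × 600 × 10⁻³ = 1283 kN.
Base metal (shear rupture): φR_n = 0.75 × 0.6 × 510 × 16 × 600 × 10⁻³ = 2203 kN.
Governing: weld metal.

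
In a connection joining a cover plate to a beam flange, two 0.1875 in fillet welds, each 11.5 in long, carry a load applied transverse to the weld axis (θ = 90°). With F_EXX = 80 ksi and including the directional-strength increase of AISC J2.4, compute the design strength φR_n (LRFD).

t_e = 0.707 × 0.1875 = 0.1326 in; A_we = 0.1326 × 23 = 3.049 in².
Directional factor: 1.0 + 0.5 sin^1.5(90°) = 1.5.
F_nw = 0.6 × 80 × 1.5 = 72 ksi.
φR_n = 0.75 × 72 × 3.049 = 164.6 kip.

φR_n ≈ 165 kip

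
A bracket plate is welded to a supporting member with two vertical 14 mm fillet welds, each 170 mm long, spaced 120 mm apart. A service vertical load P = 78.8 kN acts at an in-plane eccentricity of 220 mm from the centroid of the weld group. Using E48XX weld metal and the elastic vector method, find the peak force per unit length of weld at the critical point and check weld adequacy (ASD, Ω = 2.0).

f_max ≈ 1030 N/mm; adequate

E48XX → F_EXX = 480 MPa.
Total weld length L_w = 340 mm. Treat welds as unit-width lines.
Polar moment about centroid: J = 2[d³/12 + d(b/2)²] = 2[170³/12 + 170×60²] = 2043000 mm³.
Direct shear f_v = P/L_w = 78.8×10³ / 340 = 231.8 N/mm (vertical).
Torsion M = P·e = 78.8×10³ × 220 = 17336000 N·mm.
Critical point at (x, y) = (60, 85) from centroid. f_tx = M·y/J = 721.3 N/mm; f_ty = M·x/J = 509.2 N/mm.
Resultant f_max = √[f_tx² + (f_v + f_ty)²] = √[721.3² + (231.8 + 509.2)²] = 1034 N/mm.
Capacity per unit length: r_n/Ω = (1/2.0) × 0.6 × 480 × (0.707 × 14) = 1425 N/mm.
1034 ≤ 1425 → adequate.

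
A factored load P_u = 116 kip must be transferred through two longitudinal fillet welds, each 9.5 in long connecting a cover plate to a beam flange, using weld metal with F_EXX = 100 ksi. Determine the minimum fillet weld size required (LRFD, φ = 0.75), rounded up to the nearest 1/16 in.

Total weld length L = 19 in.
Required throat t_e = P_u / (φ × 0.6 F_EXX × L) = 116 / (0.75 × 0.6 × 100 × 19) = 0.1357 in.
Required leg w = t_e / 0.707 = 0.1919 in → use 1/4 in.

w = 1/4 in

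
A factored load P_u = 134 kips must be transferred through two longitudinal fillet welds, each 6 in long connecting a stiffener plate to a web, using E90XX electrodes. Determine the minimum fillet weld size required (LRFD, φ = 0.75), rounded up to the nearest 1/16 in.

w = 7/16 in

E90XX → F_EXX = 90 ksi.
Total weld length L = 12 in.
Required throat t_e = P_u / (φ × 0.6 F_EXX × L) = 134 / (0.75 × 0.6 × 90 × 12) = 0.2757 in.
Required leg w = t_e / 0.707 = 0.39 in → use 7/16 in.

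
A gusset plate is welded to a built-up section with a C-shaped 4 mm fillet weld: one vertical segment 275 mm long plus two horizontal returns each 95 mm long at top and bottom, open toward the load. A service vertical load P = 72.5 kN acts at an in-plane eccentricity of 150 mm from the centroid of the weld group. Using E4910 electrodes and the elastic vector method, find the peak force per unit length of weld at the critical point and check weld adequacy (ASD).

f_max ≈ 398 N/mm; adequate

E49XX → F_EXX = 490 MPa.
Total weld length L_w = 465 mm. Treat welds as unit-width lines.
Centroid: x̄ = 2×95×47.5 / 465 = 19.41 mm from the vertical weld.
Polar moment about centroid: J = I_x + I_y = [275³/12 + 2×95×137.5²] + [275×19.41² + 2(95³/12 + 95×28.09²)] = 5722000 mm³.
Direct shear f_v = P/L_w = 72.5×10³ / 465 = 155.9 N/mm (vertical).
Torsion M = P·e = 72.5×10³ × 150 = 10875000 N·mm.
Critical point at (x, y) = (75.59, 137.5) from centroid. f_tx = M·y/J = 261.3 N/mm; f_ty = M·x/J = 143.7 N/mm.
Resultant f_max = √[f_tx² + (f_v + f_ty)²] = √[261.3² + (155.9 + 143.7)²] = 397.6 N/mm.
Capacity per unit length: r_n/Ω = (1/2.0) × 0.6 × 490 × (0.707 × 4) = 415.7 N/mm.
397.6 ≤ 415.7 → adequate.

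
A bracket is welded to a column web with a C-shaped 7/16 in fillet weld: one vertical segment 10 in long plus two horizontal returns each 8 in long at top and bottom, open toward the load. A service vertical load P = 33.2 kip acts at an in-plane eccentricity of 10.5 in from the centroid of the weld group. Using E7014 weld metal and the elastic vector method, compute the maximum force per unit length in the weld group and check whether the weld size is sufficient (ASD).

E70XX → F_EXX = 70 ksi.
Total weld length L_w = 26 in. Treat welds as unit-width lines.
Centroid: x̄ = 2×8×4 / 26 = 2.462 in from the vertical weld.
Polar moment about centroid: J = I_x + I_y = [10³/12 + 2×8×5²] + [10×2.462² + 2(8³/12 + 8×1.538²)] = 667.1 in³.
Direct shear f_v = P/L_w = 33.2 / 26 = 1.277 kip/in (vertical).
Torsion M = P·e = 33.2 × 10.5 = 348.6 kip·in.
Critical point at (x, y) = (5.538, 5) from centroid. f_tx = M·y/J = 2.613 kip/in; f_ty = M·x/J = 2.894 kip/in.
Resultant f_max = √[f_tx² + (f_v + f_ty)²] = √[2.613² + (1.277 + 2.894)²] = 4.922 kip/in.
Capacity per unit length: r_n/Ω = (1/2.0) × 0.6 × 70 × (0.707 × 0.4375) = 6.496 kip/in.
4.922 ≤ 6.496 → adequate.

f_max ≈ 4.92 kip/in; adequate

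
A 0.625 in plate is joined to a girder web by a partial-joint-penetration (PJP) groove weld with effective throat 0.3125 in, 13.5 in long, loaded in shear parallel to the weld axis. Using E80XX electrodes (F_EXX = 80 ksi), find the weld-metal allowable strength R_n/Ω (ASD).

Effective throat (given) t_e = 0.3125 in.
A_we = 0.3125 × 13.5 = 4.219 in².
F_nw = 0.6 F_EXX = 48 ksi.
R_n/Ω = (48 × 4.219) / 2.0 = 101.2 kip.

R_n/Ω ≈ 101 kip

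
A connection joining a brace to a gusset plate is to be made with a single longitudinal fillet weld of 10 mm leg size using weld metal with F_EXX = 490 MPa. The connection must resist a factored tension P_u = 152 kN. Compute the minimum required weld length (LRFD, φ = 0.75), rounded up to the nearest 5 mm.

L = 100 mm

Throat t_e = 0.707 × 10 = 7.07 mm.
φr_n = 0.75 × 0.6 × 490 × 7.07 × 10⁻³ = 1.559 kN/mm.
L_req = P_u / φr_n = 152 / 1.559 = 97.5 mm total.
Round up → use L = 100 mm.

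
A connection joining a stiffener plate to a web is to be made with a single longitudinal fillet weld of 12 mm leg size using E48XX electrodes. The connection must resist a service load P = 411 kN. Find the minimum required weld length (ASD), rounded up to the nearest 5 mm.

E48XX → F_EXX = 480 MPa.
Throat t_e = 0.707 × 12 = 8.484 mm.
r_n/Ω = (0.6 × 480 × 8.484) / 2.0 = 1222 N/mm = 1.222 kN/mm.
L_req = P / (r_n/Ω) = 411 / 1.222 = 336.4 mm total.
Round up → use L = 340 mm.

L = 340 mm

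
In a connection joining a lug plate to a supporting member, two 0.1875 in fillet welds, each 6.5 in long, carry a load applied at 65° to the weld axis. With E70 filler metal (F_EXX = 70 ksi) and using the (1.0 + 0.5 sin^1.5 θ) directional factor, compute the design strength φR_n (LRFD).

t_e = 0.707 × 0.1875 = 0.1326 in; A_we = 0.1326 × 13 = 1.723 in².
Directional factor: 1.0 + 0.5 sin^1.5(65°) = 1.431.
F_nw = 0.6 × 70 × 1.431 = 60.12 ksi.
φR_n = 0.75 × 60.12 × 1.723 = 77.7 kips.

φR_n ≈ 77.7 kips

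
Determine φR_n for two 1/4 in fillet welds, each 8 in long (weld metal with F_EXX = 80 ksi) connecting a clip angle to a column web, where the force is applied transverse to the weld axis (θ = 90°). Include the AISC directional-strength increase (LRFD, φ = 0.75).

t_e = 0.707 × 0.25 = 0.1767 in; A_we = 0.1767 × 16 = 2.828 in².
Directional factor: 1.0 + 0.5 sin^1.5(90°) = 1.5.
F_nw = 0.6 × 80 × 1.5 = 72 ksi.
φR_n = 0.75 × 72 × 2.828 = 152.7 kips.

φR_n ≈ 153 kips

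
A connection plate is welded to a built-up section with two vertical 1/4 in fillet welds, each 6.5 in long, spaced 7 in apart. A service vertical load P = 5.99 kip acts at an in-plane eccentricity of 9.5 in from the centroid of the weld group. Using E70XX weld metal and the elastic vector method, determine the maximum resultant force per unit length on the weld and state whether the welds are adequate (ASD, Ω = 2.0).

E70XX → F_EXX = 70 ksi.
Total weld length L_w = 13 in. Treat welds as unit-width lines.
Polar moment about centroid: J = 2[d³/12 + d(b/2)²] = 2[6.5³/12 + 6.5×3.5²] = 205 in³.
Direct shear f_v = P/L_w = 5.99 / 13 = 0.4608 kip/in (vertical).
Torsion M = P·e = 5.99 × 9.5 = 56.905 kip·in.
Critical point at (x, y) = (3.5, 3.25) from centroid. f_tx = M·y/J = 0.9021 kip/in; f_ty = M·x/J = 0.9715 kip/in.
Resultant f_max = √[f_tx² + (f_v + f_ty)²] = √[0.9021² + (0.4608 + 0.9715)²] = 1.693 kip/in.
Capacity per unit length: r_n/Ω = (1/2.0) × 0.6 × 70 × (0.707 × 0.25) = 3.712 kip/in.
1.693 ≤ 3.712 → adequate.

f_max ≈ 1.69 kip/in; adequate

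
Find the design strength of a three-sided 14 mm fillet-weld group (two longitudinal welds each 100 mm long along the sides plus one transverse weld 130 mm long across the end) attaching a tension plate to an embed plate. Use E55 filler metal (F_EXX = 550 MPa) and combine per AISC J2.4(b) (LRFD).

φR_n ≈ 894 kN

t_e = 0.707 × 14 = 9.898 mm.
R_nwl = 0.6 × 550 × 9.898 × 200 × 10⁻³ = 653.3 kN (longitudinal, 2 welds).
R_nwt = 0.6 × 550 × 9.898 × 130 × 10⁻³ = 424.6 kN (transverse, base value).
(i) R_nwl + R_nwt = 1078 kN; (ii) 0.85 R_nwl + 1.5 R_nwt = 1192 kN.
R_n = max = 1192 kN [governs: (ii)]; φR_n = 894.2 kN.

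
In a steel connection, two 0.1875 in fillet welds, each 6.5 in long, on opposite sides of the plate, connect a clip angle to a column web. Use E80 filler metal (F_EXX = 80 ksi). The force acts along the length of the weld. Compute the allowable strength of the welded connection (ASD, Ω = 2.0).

R_n/Ω ≈ 41.4 kip

Effective throat t_e = 0.707 × 0.1875 = 0.1326 in.
Total length L = 13 in; A_we = 0.1326 × 13 = 1.723 in².
F_nw = 0.6 F_EXX = 0.6 × 80 = 48 ksi.
R_n = 48 × 1.723 = 82.72 kip; R_n/Ω = 82.72/2.0 = 41.36 kip.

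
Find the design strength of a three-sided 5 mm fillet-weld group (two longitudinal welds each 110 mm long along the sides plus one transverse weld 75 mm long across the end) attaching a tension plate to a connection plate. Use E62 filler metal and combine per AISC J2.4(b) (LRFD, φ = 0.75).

φR_n ≈ 295 kN

E62XX → F_EXX = 620 MPa.
t_e = 0.707 × 5 = 3.535 mm.
R_nwl = 0.6 × 620 × 3.535 × 220 × 10⁻³ = 289.3 kN (longitudinal, 2 welds).
R_nwt = 0.6 × 620 × 3.535 × 75 × 10⁻³ = 98.63 kN (transverse, base value).
(i) R_nwl + R_nwt = 387.9 kN; (ii) 0.85 R_nwl + 1.5 R_nwt = 393.8 kN.
R_n = max = 393.8 kN [governs: (ii)]; φR_n = 295.4 kN.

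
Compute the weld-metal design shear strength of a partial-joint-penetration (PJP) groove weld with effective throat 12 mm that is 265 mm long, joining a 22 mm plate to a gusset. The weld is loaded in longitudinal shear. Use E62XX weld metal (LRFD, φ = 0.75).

E62XX → F_EXX = 620 MPa.
Effective throat (given) t_e = 12 mm.
A_we = 12 × 265 = 3180 mm².
F_nw = 0.6 F_EXX = 372 MPa.
φR_n = 0.75 × 372 × 3180 × 10⁻³ = 887.2 kN.

φR_n ≈ 887 kN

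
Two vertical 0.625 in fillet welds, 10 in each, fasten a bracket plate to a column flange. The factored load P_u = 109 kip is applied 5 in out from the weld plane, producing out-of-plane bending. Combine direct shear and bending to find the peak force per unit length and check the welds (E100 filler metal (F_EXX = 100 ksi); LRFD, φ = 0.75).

L_w = 2 × 10 = 20 in; section modulus (unit throat) S = 2 × L²/6 = 33.33 in².
Direct shear f_v = P/L_w = 109/20 = 5.45 kip/in.
Moment M = P × e = 109 × 5 = 545 kip·in; bending f_b = M/S = 16.35 kip/in.
f_max = √(f_v² + f_b²) = √(5.45² + 16.35²) = 17.23 kip/in.
φr_n = 0.75 × 0.6 × 100 × (0.707 × 0.625) = 19.88 kip/in → adequate.

f_max ≈ 17.2 kip/in; adequate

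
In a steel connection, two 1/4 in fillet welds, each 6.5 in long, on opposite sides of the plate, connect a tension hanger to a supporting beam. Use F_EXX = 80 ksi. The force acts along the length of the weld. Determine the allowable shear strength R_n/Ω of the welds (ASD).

R_n/Ω ≈ 55.1 kips

Effective throat t_e = 0.707 × 0.25 = 0.1767 in.
Total length L = 13 in; A_we = 0.1767 × 13 = 2.298 in².
F_nw = 0.6 F_EXX = 0.6 × 80 = 48 ksi.
R_n = 48 × 2.298 = 110.3 kips; R_n/Ω = 110.3/2.0 = 55.15 kips.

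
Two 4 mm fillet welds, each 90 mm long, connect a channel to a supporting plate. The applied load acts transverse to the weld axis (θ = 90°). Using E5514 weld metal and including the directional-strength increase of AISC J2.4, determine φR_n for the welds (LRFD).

φR_n ≈ 189 kN

E55XX → F_EXX = 550 MPa.
t_e = 0.707 × 4 = 2.828 mm; A_we = 2.828 × 180 = 509 mm².
Directional factor: 1.0 + 0.5 sin^1.5(90°) = 1.5.
F_nw = 0.6 × 550 × 1.5 = 495 MPa.
φR_n = 0.75 × 495 × 509 × 10⁻³ = 189 kN.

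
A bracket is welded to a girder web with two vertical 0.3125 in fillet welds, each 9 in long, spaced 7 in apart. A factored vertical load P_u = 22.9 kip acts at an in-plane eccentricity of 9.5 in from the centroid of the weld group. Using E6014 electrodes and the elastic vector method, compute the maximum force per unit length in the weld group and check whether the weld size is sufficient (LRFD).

f_max ≈ 4.52 kip/in; adequate

E60XX → F_EXX = 60 ksi.
Total weld length L_w = 18 in. Treat welds as unit-width lines.
Polar moment about centroid: J = 2[d³/12 + d(b/2)²] = 2[9³/12 + 9×3.5²] = 342 in³.
Direct shear f_v = P/L_w = 22.9 / 18 = 1.272 kip/in (vertical).
Torsion M = P·e = 22.9 × 9.5 = 217.55 kip·in.
Critical point at (x, y) = (3.5, 4.5) from centroid. f_tx = M·y/J = 2.862 kip/in; f_ty = M·x/J = 2.226 kip/in.
Resultant f_max = √[f_tx² + (f_v + f_ty)²] = √[2.862² + (1.272 + 2.226)²] = 4.52 kip/in.
Capacity per unit length: φr_n = 0.75 × 0.6 × 60 × (0.707 × 0.3125) = 5.965 kip/in.
4.52 ≤ 5.965 → adequate.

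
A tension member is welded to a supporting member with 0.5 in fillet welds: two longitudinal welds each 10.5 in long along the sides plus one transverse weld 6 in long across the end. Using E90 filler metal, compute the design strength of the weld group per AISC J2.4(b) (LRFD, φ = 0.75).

φR_n ≈ 387 kip

E90XX → F_EXX = 90 ksi.
t_e = 0.707 × 0.5 = 0.3535 in.
R_nwl = 0.6 × 90 × 0.3535 × 21 = 400.9 kip (longitudinal, 2 welds).
R_nwt = 0.6 × 90 × 0.3535 × 6 = 114.5 kip (transverse, base value).
(i) R_nwl + R_nwt = 515.4 kip; (ii) 0.85 R_nwl + 1.5 R_nwt = 512.5 kip.
R_n = max = 515.4 kip [governs: (i)]; φR_n = 386.6 kip.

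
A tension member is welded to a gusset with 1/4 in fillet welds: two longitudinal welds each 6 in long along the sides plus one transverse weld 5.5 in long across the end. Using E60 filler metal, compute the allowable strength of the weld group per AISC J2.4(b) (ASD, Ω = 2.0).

E60XX → F_EXX = 60 ksi.
t_e = 0.707 × 0.25 = 0.1767 in.
R_nwl = 0.6 × 60 × 0.1767 × 12 = 76.36 kips (longitudinal, 2 welds).
R_nwt = 0.6 × 60 × 0.1767 × 5.5 = 35 kips (transverse, base value).
(i) R_nwl + R_nwt = 111.4 kips; (ii) 0.85 R_nwl + 1.5 R_nwt = 117.4 kips.
R_n = max = 117.4 kips [governs: (ii)]; R_n/Ω = 58.7 kips.

R_n/Ω ≈ 58.7 kips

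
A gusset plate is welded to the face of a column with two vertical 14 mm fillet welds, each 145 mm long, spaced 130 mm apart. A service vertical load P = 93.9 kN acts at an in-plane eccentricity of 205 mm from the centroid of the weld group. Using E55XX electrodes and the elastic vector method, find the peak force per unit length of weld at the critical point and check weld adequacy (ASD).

E55XX → F_EXX = 550 MPa.
Total weld length L_w = 290 mm. Treat welds as unit-width lines.
Polar moment about centroid: J = 2[d³/12 + d(b/2)²] = 2[145³/12 + 145×65²] = 1733000 mm³.
Direct shear f_v = P/L_w = 93.9×10³ / 290 = 323.8 N/mm (vertical).
Torsion M = P·e = 93.9×10³ × 205 = 19250000 N·mm.
Critical point at (x, y) = (65, 72.5) from centroid. f_tx = M·y/J = 805.1 N/mm; f_ty = M·x/J = 721.8 N/mm.
Resultant f_max = √[f_tx² + (f_v + f_ty)²] = √[805.1² + (323.8 + 721.8)²] = 1320 N/mm.
Capacity per unit length: r_n/Ω = (1/2.0) × 0.6 × 550 × (0.707 × 14) = 1633 N/mm.
1320 ≤ 1633 → adequate.

f_max ≈ 1320 N/mm; adequate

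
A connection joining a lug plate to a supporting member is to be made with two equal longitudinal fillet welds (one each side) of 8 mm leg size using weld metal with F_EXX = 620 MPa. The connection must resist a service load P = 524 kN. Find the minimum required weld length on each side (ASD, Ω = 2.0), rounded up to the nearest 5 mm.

Throat t_e = 0.707 × 8 = 5.656 mm.
r_n/Ω = (0.6 × 620 × 5.656) / 2.0 = 1052 N/mm = 1.052 kN/mm.
L_req = P / (r_n/Ω) = 524 / 1.052 = 498.1 mm total.
Per side: 498.1 / 2 = 249 mm.
Round up → use L = 250 mm on each side.

L = 250 mm on each side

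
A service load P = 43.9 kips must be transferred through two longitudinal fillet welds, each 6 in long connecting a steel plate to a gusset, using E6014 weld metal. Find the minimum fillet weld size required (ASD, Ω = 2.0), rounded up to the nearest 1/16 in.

E60XX → F_EXX = 60 ksi.
Total weld length L = 12 in.
Required throat t_e = P × Ω / (0.6 F_EXX × L) = 43.9 × 2.0 / (0.6 × 60 × 12) = 0.2032 in.
Required leg w = t_e / 0.707 = 0.2875 in → use 5/16 in.

w = 5/16 in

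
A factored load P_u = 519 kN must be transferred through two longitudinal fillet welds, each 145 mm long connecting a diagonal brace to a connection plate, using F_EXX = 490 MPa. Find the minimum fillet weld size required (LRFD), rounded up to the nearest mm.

Total weld length L = 290 mm.
Required throat t_e = P_u / (φ × 0.6 F_EXX × L) = 519 / (0.75 × 0.6 × 490 × 290 × 10⁻³) = 8.116 mm.
Required leg w = t_e / 0.707 = 11.48 mm → use 12 mm.

w = 12 mm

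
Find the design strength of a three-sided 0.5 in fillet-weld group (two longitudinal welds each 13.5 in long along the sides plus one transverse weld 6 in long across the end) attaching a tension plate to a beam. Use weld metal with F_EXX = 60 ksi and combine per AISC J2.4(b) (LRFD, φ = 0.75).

t_e = 0.707 × 0.5 = 0.3535 in.
R_nwl = 0.6 × 60 × 0.3535 × 27 = 343.6 kips (longitudinal, 2 welds).
R_nwt = 0.6 × 60 × 0.3535 × 6 = 76.36 kips (transverse, base value).
(i) R_nwl + R_nwt = 420 kips; (ii) 0.85 R_nwl + 1.5 R_nwt = 406.6 kips.
R_n = max = 420 kips [governs: (i)]; φR_n = 315 kips.

φR_n ≈ 315 kips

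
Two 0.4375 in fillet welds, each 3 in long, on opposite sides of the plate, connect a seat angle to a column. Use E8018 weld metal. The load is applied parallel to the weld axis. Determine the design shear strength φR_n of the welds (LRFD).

φR_n ≈ 66.8 kip

E80XX → F_EXX = 80 ksi.
Effective throat t_e = 0.707 × 0.4375 = 0.3093 in.
Total length L = 6 in; A_we = 0.3093 × 6 = 1.856 in².
F_nw = 0.6 F_EXX = 0.6 × 80 = 48 ksi.
φR_n = 0.75 × 48 × 1.856 = 66.81 kip.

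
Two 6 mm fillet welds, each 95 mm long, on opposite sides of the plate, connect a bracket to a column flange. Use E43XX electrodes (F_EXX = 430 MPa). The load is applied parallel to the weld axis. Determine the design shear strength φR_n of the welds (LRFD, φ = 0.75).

Effective throat t_e = 0.707 × 6 = 4.242 mm.
Total length L = 190 mm; A_we = 4.242 × 190 = 806 mm².
F_nw = 0.6 F_EXX = 0.6 × 430 = 258 MPa.
φR_n = 0.75 × 258 × 806 × 10⁻³ = 156 kN.

φR_n ≈ 156 kN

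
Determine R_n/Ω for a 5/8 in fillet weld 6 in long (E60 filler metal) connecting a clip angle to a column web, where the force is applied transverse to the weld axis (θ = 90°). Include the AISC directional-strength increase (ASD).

R_n/Ω ≈ 71.6 kips

E60XX → F_EXX = 60 ksi.
t_e = 0.707 × 0.625 = 0.4419 in; A_we = 0.4419 × 6 = 2.651 in².
Directional factor: 1.0 + 0.5 sin^1.5(90°) = 1.5.
F_nw = 0.6 × 60 × 1.5 = 54 ksi.
R_n/Ω = (54 × 2.651) / 2.0 = 71.58 kips.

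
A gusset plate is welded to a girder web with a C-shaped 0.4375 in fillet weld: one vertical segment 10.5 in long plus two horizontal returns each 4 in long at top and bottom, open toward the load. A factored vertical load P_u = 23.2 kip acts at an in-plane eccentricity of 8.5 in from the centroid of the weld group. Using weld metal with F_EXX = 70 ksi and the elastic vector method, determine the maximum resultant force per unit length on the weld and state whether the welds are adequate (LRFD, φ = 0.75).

Total weld length L_w = 18.5 in. Treat welds as unit-width lines.
Centroid: x̄ = 2×4×2 / 18.5 = 0.8649 in from the vertical weld.
Polar moment about centroid: J = I_x + I_y = [10.5³/12 + 2×4×5.25²] + [10.5×0.8649² + 2(4³/12 + 4×1.135²)] = 345.8 in³.
Direct shear f_v = P/L_w = 23.2 / 18.5 = 1.254 kip/in (vertical).
Torsion M = P·e = 23.2 × 8.5 = 197.2 kip·in.
Critical point at (x, y) = (3.135, 5.25) from centroid. f_tx = M·y/J = 2.994 kip/in; f_ty = M·x/J = 1.788 kip/in.
Resultant f_max = √[f_tx² + (f_v + f_ty)²] = √[2.994² + (1.254 + 1.788)²] = 4.268 kip/in.
Capacity per unit length: φr_n = 0.75 × 0.6 × 70 × (0.707 × 0.4375) = 9.743 kip/in.
4.268 ≤ 9.743 → adequate.

f_max ≈ 4.27 kip/in; adequate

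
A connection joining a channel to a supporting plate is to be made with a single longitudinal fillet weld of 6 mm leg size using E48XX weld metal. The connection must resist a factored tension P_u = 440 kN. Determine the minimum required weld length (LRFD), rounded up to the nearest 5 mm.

L = 485 mm

E48XX → F_EXX = 480 MPa.
Throat t_e = 0.707 × 6 = 4.242 mm.
φr_n = 0.75 × 0.6 × 480 × 4.242 × 10⁻³ = 0.9163 kN/mm.
L_req = P_u / φr_n = 440 / 0.9163 = 480.2 mm total.
Round up → use L = 485 mm.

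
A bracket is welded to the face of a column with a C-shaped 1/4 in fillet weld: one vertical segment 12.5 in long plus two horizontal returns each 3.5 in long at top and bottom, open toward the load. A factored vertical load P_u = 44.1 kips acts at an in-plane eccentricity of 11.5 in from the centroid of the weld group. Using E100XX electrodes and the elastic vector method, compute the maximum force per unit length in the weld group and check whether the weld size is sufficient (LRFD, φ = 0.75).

E100XX → F_EXX = 100 ksi.
Total weld length L_w = 19.5 in. Treat welds as unit-width lines.
Centroid: x̄ = 2×3.5×1.75 / 19.5 = 0.6282 in from the vertical weld.
Polar moment about centroid: J = I_x + I_y = [12.5³/12 + 2×3.5×6.25²] + [12.5×0.6282² + 2(3.5³/12 + 3.5×1.122²)] = 457.1 in³.
Direct shear f_v = P/L_w = 44.1 / 19.5 = 2.262 kip/in (vertical).
Torsion M = P·e = 44.1 × 11.5 = 507.15 kip·in.
Critical point at (x, y) = (2.872, 6.25) from centroid. f_tx = M·y/J = 6.935 kip/in; f_ty = M·x/J = 3.186 kip/in.
Resultant f_max = √[f_tx² + (f_v + f_ty)²] = √[6.935² + (2.262 + 3.186)²] = 8.819 kip/in.
Capacity per unit length: φr_n = 0.75 × 0.6 × 100 × (0.707 × 0.25) = 7.954 kip/in.
8.819 > 7.954 → NOT adequate.

f_max ≈ 8.82 kip/in; NOT adequate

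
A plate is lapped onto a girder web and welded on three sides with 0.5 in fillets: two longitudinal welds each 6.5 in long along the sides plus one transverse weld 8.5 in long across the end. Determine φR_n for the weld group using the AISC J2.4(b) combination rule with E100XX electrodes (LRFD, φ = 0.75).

E100XX → F_EXX = 100 ksi.
t_e = 0.707 × 0.5 = 0.3535 in.
R_nwl = 0.6 × 100 × 0.3535 × 13 = 275.7 kips (longitudinal, 2 welds).
R_nwt = 0.6 × 100 × 0.3535 × 8.5 = 180.3 kips (transverse, base value).
(i) R_nwl + R_nwt = 456 kips; (ii) 0.85 R_nwl + 1.5 R_nwt = 504.8 kips.
R_n = max = 504.8 kips [governs: (ii)]; φR_n = 378.6 kips.

φR_n ≈ 379 kips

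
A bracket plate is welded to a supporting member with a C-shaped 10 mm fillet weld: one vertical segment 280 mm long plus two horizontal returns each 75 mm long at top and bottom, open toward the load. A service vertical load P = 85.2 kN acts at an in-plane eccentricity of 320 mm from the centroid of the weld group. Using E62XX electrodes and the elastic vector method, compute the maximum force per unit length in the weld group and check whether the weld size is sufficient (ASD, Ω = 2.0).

f_max ≈ 936 N/mm; adequate

E62XX → F_EXX = 620 MPa.
Total weld length L_w = 430 mm. Treat welds as unit-width lines.
Centroid: x̄ = 2×75×37.5 / 430 = 13.08 mm from the vertical weld.
Polar moment about centroid: J = I_x + I_y = [280³/12 + 2×75×140²] + [280×13.08² + 2(75³/12 + 75×24.42²)] = 4977000 mm³.
Direct shear f_v = P/L_w = 85.2×10³ / 430 = 198.1 N/mm (vertical).
Torsion M = P·e = 85.2×10³ × 320 = 27264000 N·mm.
Critical point at (x, y) = (61.92, 140) from centroid. f_tx = M·y/J = 766.9 N/mm; f_ty = M·x/J = 339.2 N/mm.
Resultant f_max = √[f_tx² + (f_v + f_ty)²] = √[766.9² + (198.1 + 339.2)²] = 936.4 N/mm.
Capacity per unit length: r_n/Ω = (1/2.0) × 0.6 × 620 × (0.707 × 10) = 1315 N/mm.
936.4 ≤ 1315 → adequate.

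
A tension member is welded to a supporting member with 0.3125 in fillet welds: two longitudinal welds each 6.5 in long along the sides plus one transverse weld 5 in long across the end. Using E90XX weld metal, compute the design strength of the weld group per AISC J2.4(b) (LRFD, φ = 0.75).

φR_n ≈ 166 kip

E90XX → F_EXX = 90 ksi.
t_e = 0.707 × 0.3125 = 0.2209 in.
R_nwl = 0.6 × 90 × 0.2209 × 13 = 155.1 kip (longitudinal, 2 welds).
R_nwt = 0.6 × 90 × 0.2209 × 5 = 59.65 kip (transverse, base value).
(i) R_nwl + R_nwt = 214.8 kip; (ii) 0.85 R_nwl + 1.5 R_nwt = 221.3 kip.
R_n = max = 221.3 kip [governs: (ii)]; φR_n = 166 kip.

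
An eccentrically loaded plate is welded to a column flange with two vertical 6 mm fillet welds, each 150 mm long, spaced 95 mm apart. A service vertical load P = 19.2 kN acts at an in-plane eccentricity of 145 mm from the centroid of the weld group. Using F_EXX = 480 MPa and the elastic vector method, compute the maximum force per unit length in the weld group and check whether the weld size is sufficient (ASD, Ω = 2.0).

Total weld length L_w = 300 mm. Treat welds as unit-width lines.
Polar moment about centroid: J = 2[d³/12 + d(b/2)²] = 2[150³/12 + 150×47.5²] = 1239000 mm³.
Direct shear f_v = P/L_w = 19.2×10³ / 300 = 64 N/mm (vertical).
Torsion M = P·e = 19.2×10³ × 145 = 2784000 N·mm.
Critical point at (x, y) = (47.5, 75) from centroid. f_tx = M·y/J = 168.5 N/mm; f_ty = M·x/J = 106.7 N/mm.
Resultant f_max = √[f_tx² + (f_v + f_ty)²] = √[168.5² + (64 + 106.7)²] = 239.8 N/mm.
Capacity per unit length: r_n/Ω = (1/2.0) × 0.6 × 480 × (0.707 × 6) = 610.8 N/mm.
239.8 ≤ 610.8 → adequate.

f_max ≈ 240 N/mm; adequate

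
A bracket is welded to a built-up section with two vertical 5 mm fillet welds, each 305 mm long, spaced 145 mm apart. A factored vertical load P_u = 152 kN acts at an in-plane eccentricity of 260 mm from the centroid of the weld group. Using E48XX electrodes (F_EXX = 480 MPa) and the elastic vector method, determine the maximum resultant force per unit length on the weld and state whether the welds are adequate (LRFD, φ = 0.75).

Total weld length L_w = 610 mm. Treat welds as unit-width lines.
Polar moment about centroid: J = 2[d³/12 + d(b/2)²] = 2[305³/12 + 305×72.5²] = 7935000 mm³.
Direct shear f_v = P/L_w = 152×10³ / 610 = 249.2 N/mm (vertical).
Torsion M = P·e = 152×10³ × 260 = 39520000 N·mm.
Critical point at (x, y) = (72.5, 152.5) from centroid. f_tx = M·y/J = 759.5 N/mm; f_ty = M·x/J = 361.1 N/mm.
Resultant f_max = √[f_tx² + (f_v + f_ty)²] = √[759.5² + (249.2 + 361.1)²] = 974.3 N/mm.
Capacity per unit length: φr_n = 0.75 × 0.6 × 480 × (0.707 × 5) = 763.6 N/mm.
974.3 > 763.6 → NOT adequate.

f_max ≈ 974 N/mm; NOT adequate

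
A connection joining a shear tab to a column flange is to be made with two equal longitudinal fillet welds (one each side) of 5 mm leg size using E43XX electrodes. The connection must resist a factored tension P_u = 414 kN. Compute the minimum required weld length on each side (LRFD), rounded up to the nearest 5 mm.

E43XX → F_EXX = 430 MPa.
Throat t_e = 0.707 × 5 = 3.535 mm.
φr_n = 0.75 × 0.6 × 430 × 3.535 × 10⁻³ = 0.684 kN/mm.
L_req = P_u / φr_n = 414 / 0.684 = 605.2 mm total.
Per side: 605.2 / 2 = 302.6 mm.
Round up → use L = 305 mm on each side.

L = 305 mm on each side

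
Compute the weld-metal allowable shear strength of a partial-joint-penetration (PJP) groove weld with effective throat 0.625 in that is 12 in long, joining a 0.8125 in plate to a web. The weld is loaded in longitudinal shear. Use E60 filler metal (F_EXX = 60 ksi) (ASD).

R_n/Ω ≈ 135 kips

Effective throat (given) t_e = 0.625 in.
A_we = 0.625 × 12 = 7.5 in².
F_nw = 0.6 F_EXX = 36 ksi.
R_n/Ω = (36 × 7.5) / 2.0 = 135 kips.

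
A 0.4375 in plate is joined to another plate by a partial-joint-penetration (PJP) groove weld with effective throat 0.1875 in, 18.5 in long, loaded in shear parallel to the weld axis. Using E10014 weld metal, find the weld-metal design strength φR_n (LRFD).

E100XX → F_EXX = 100 ksi.
Effective throat (given) t_e = 0.1875 in.
A_we = 0.1875 × 18.5 = 3.469 in².
F_nw = 0.6 F_EXX = 60 ksi.
φR_n = 0.75 × 60 × 3.469 = 156.1 kips.

φR_n ≈ 156 kips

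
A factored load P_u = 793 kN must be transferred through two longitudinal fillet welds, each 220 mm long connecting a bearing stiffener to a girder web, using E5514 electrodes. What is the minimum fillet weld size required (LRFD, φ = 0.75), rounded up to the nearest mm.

E55XX → F_EXX = 550 MPa.
Total weld length L = 440 mm.
Required throat t_e = P_u / (φ × 0.6 F_EXX × L) = 793 / (0.75 × 0.6 × 550 × 440 × 10⁻³) = 7.282 mm.
Required leg w = t_e / 0.707 = 10.3 mm → use 11 mm.

w = 11 mm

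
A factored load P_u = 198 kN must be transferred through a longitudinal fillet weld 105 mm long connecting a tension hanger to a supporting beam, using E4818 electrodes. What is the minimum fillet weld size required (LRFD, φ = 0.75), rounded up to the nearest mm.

E48XX → F_EXX = 480 MPa.
Total weld length L = 105 mm.
Required throat t_e = P_u / (φ × 0.6 F_EXX × L) = 198 / (0.75 × 0.6 × 480 × 105 × 10⁻³) = 8.73 mm.
Required leg w = t_e / 0.707 = 12.35 mm → use 13 mm.

w = 13 mm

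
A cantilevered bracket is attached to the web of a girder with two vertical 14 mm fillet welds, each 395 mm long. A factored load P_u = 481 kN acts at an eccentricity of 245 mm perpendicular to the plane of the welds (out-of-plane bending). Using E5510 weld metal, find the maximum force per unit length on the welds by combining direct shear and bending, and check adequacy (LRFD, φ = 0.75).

f_max ≈ 2350 N/mm; adequate

E55XX → F_EXX = 550 MPa.
L_w = 2 × 395 = 790 mm; section modulus (unit throat) S = 2 × L²/6 = 52010 mm².
Direct shear f_v = P/L_w = 481×10³/790 = 608.9 N/mm.
Moment M = P × e = 481×10³ × 245 = 117840000 N·mm; bending f_b = M/S = 2266 N/mm.
f_max = √(f_v² + f_b²) = √(608.9² + 2266²) = 2346 N/mm.
φr_n = 0.75 × 0.6 × 550 × (0.707 × 14) = 2450 N/mm → adequate.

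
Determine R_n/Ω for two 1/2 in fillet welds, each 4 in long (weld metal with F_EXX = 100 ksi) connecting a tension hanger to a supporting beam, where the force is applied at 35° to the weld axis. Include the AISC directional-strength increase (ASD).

t_e = 0.707 × 0.5 = 0.3535 in; A_we = 0.3535 × 8 = 2.828 in².
Directional factor: 1.0 + 0.5 sin^1.5(35°) = 1.217.
F_nw = 0.6 × 100 × 1.217 = 73.03 ksi.
R_n/Ω = (73.03 × 2.828) / 2.0 = 103.3 kips.

R_n/Ω ≈ 103 kips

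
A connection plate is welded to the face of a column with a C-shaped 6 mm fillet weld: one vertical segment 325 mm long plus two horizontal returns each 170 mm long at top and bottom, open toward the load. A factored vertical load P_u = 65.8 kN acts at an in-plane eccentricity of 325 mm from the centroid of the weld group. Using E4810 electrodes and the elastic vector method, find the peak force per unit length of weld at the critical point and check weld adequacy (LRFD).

E48XX → F_EXX = 480 MPa.
Total weld length L_w = 665 mm. Treat welds as unit-width lines.
Centroid: x̄ = 2×170×85 / 665 = 43.46 mm from the vertical weld.
Polar moment about centroid: J = I_x + I_y = [325³/12 + 2×170×162.5²] + [325×43.46² + 2(170³/12 + 170×41.54²)] = 13860000 mm³.
Direct shear f_v = P/L_w = 65.8×10³ / 665 = 98.95 N/mm (vertical).
Torsion M = P·e = 65.8×10³ × 325 = 21385000 N·mm.
Critical point at (x, y) = (126.5, 162.5) from centroid. f_tx = M·y/J = 250.8 N/mm; f_ty = M·x/J = 195.3 N/mm.
Resultant f_max = √[f_tx² + (f_v + f_ty)²] = √[250.8² + (98.95 + 195.3)²] = 386.6 N/mm.
Capacity per unit length: φr_n = 0.75 × 0.6 × 480 × (0.707 × 6) = 916.3 N/mm.
386.6 ≤ 916.3 → adequate.

f_max ≈ 387 N/mm; adequate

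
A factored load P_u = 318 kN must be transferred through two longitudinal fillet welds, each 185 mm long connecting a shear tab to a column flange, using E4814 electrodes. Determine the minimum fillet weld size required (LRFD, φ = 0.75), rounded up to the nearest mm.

w = 6 mm

E48XX → F_EXX = 480 MPa.
Total weld length L = 370 mm.
Required throat t_e = P_u / (φ × 0.6 F_EXX × L) = 318 / (0.75 × 0.6 × 480 × 370 × 10⁻³) = 3.979 mm.
Required leg w = t_e / 0.707 = 5.628 mm → use 6 mm.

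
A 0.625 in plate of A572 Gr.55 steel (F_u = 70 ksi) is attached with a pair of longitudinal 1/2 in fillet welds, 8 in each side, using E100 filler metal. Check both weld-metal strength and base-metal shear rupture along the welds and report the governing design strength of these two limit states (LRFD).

E100XX → F_EXX = 100 ksi.
t_e = 0.707 × 0.5 = 0.3535 in; L = 16 in.
Weld metal: φR_n = 0.75 × 0.6 × 100 × 0.3535 × 16 = 254.5 kip.
Base metal (shear rupture): φR_n = 0.75 × 0.6 × 70 × 0.625 × 16 = 315 kip.
Governing: weld metal.

φR_n ≈ 255 kip (weld metal governs)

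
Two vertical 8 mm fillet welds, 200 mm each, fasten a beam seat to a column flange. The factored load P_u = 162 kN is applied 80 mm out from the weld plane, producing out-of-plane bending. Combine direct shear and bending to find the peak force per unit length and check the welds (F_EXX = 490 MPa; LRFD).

f_max ≈ 1050 N/mm; adequate

L_w = 2 × 200 = 400 mm; section modulus (unit throat) S = 2 × L²/6 = 13330 mm².
Direct shear f_v = P/L_w = 162×10³/400 = 405 N/mm.
Moment M = P × e = 162×10³ × 80 = 12960000 N·mm; bending f_b = M/S = 972 N/mm.
f_max = √(f_v² + f_b²) = √(405² + 972²) = 1053 N/mm.
φr_n = 0.75 × 0.6 × 490 × (0.707 × 8) = 1247 N/mm → adequate.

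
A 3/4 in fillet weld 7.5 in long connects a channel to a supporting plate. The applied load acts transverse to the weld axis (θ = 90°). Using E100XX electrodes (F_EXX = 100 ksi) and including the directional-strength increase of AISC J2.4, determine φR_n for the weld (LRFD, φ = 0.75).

t_e = 0.707 × 0.75 = 0.5302 in; A_we = 0.5302 × 7.5 = 3.977 in².
Directional factor: 1.0 + 0.5 sin^1.5(90°) = 1.5.
F_nw = 0.6 × 100 × 1.5 = 90 ksi.
φR_n = 0.75 × 90 × 3.977 = 268.4 kip.

φR_n ≈ 268 kip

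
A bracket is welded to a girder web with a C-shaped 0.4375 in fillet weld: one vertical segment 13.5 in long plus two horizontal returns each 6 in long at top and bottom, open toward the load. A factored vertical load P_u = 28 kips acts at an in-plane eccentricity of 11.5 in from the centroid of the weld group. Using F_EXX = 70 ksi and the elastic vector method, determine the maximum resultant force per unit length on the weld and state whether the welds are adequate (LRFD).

Total weld length L_w = 25.5 in. Treat welds as unit-width lines.
Centroid: x̄ = 2×6×3 / 25.5 = 1.412 in from the vertical weld.
Polar moment about centroid: J = I_x + I_y = [13.5³/12 + 2×6×6.75²] + [13.5×1.412² + 2(6³/12 + 6×1.588²)] = 845 in³.
Direct shear f_v = P/L_w = 28 / 25.5 = 1.098 kip/in (vertical).
Torsion M = P·e = 28 × 11.5 = 322 kip·in.
Critical point at (x, y) = (4.588, 6.75) from centroid. f_tx = M·y/J = 2.572 kip/in; f_ty = M·x/J = 1.749 kip/in.
Resultant f_max = √[f_tx² + (f_v + f_ty)²] = √[2.572² + (1.098 + 1.749)²] = 3.837 kip/in.
Capacity per unit length: φr_n = 0.75 × 0.6 × 70 × (0.707 × 0.4375) = 9.743 kip/in.
3.837 ≤ 9.743 → adequate.

f_max ≈ 3.84 kip/in; adequate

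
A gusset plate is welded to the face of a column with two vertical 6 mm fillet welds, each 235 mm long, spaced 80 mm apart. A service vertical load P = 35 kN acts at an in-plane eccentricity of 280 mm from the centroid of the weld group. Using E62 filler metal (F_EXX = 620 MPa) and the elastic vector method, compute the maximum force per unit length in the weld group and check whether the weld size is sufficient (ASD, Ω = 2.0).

f_max ≈ 447 N/mm; adequate

Total weld length L_w = 470 mm. Treat welds as unit-width lines.
Polar moment about centroid: J = 2[d³/12 + d(b/2)²] = 2[235³/12 + 235×40²] = 2915000 mm³.
Direct shear f_v = P/L_w = 35×10³ / 470 = 74.47 N/mm (vertical).
Torsion M = P·e = 35×10³ × 280 = 9800000 N·mm.
Critical point at (x, y) = (40, 117.5) from centroid. f_tx = M·y/J = 395 N/mm; f_ty = M·x/J = 134.5 N/mm.
Resultant f_max = √[f_tx² + (f_v + f_ty)²] = √[395² + (74.47 + 134.5)²] = 446.9 N/mm.
Capacity per unit length: r_n/Ω = (1/2.0) × 0.6 × 620 × (0.707 × 6) = 789 N/mm.
446.9 ≤ 789 → adequate.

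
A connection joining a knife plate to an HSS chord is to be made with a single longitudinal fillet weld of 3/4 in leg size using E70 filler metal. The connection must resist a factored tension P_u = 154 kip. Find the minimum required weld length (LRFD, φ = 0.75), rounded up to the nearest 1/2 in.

L = 9.5 in

E70XX → F_EXX = 70 ksi.
Throat t_e = 0.707 × 0.75 = 0.5302 in.
φr_n = 0.75 × 0.6 × 70 × 0.5302 = 16.7 kip/in.
L_req = P_u / φr_n = 154 / 16.7 = 9.22 in total.
Round up → use L = 9.5 in.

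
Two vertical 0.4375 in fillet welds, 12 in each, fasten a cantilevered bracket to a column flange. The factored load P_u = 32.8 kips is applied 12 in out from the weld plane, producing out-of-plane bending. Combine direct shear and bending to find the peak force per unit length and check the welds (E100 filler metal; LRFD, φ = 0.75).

E100XX → F_EXX = 100 ksi.
L_w = 2 × 12 = 24 in; section modulus (unit throat) S = 2 × L²/6 = 48 in².
Direct shear f_v = P/L_w = 32.8/24 = 1.367 kip/in.
Moment M = P × e = 32.8 × 12 = 393.6 kip·in; bending f_b = M/S = 8.2 kip/in.
f_max = √(f_v² + f_b²) = √(1.367² + 8.2²) = 8.313 kip/in.
φr_n = 0.75 × 0.6 × 100 × (0.707 × 0.4375) = 13.92 kip/in → adequate.

f_max ≈ 8.31 kip/in; adequate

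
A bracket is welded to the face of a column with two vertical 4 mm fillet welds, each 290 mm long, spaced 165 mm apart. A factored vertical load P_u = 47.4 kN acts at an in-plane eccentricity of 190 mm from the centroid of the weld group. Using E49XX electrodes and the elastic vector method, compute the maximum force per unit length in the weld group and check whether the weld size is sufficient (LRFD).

f_max ≈ 239 N/mm; adequate

E49XX → F_EXX = 490 MPa.
Total weld length L_w = 580 mm. Treat welds as unit-width lines.
Polar moment about centroid: J = 2[d³/12 + d(b/2)²] = 2[290³/12 + 290×82.5²] = 8012000 mm³.
Direct shear f_v = P/L_w = 47.4×10³ / 580 = 81.72 N/mm (vertical).
Torsion M = P·e = 47.4×10³ × 190 = 9006000 N·mm.
Critical point at (x, y) = (82.5, 145) from centroid. f_tx = M·y/J = 163 N/mm; f_ty = M·x/J = 92.73 N/mm.
Resultant f_max = √[f_tx² + (f_v + f_ty)²] = √[163² + (81.72 + 92.73)²] = 238.7 N/mm.
Capacity per unit length: φr_n = 0.75 × 0.6 × 490 × (0.707 × 4) = 623.6 N/mm.
238.7 ≤ 623.6 → adequate.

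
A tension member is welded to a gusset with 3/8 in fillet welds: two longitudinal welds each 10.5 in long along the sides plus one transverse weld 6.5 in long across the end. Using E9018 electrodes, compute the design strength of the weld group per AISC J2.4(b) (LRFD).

E90XX → F_EXX = 90 ksi.
t_e = 0.707 × 0.375 = 0.2651 in.
R_nwl = 0.6 × 90 × 0.2651 × 21 = 300.7 kips (longitudinal, 2 welds).
R_nwt = 0.6 × 90 × 0.2651 × 6.5 = 93.06 kips (transverse, base value).
(i) R_nwl + R_nwt = 393.7 kips; (ii) 0.85 R_nwl + 1.5 R_nwt = 395.1 kips.
R_n = max = 395.1 kips [governs: (ii)]; φR_n = 296.4 kips.

φR_n ≈ 296 kips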